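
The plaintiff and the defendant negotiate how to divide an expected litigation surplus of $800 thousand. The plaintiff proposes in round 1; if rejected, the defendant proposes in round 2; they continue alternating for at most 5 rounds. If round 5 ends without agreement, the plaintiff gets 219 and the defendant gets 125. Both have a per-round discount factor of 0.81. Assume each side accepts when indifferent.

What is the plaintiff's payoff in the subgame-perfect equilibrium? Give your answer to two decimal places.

Round 5 (the plaintiff proposes): the defendant gets 125 if talks fail, so the plaintiff offers 125 and keeps 675.
Round 4 (the defendant proposes): the plaintiff can get 675 next round, worth 0.81 × 675 = 546.75 now. The defendant offers 546.75 and keeps 800 − 546.75 = 253.25.
Round 3 (the plaintiff proposes): the defendant can get 253.25 next round, worth 0.81 × 253.25 = 205.1325 now; the plaintiff offers that and keeps 594.8675.
Round 2 (the defendant proposes): the plaintiff can get 594.8675 next round, worth 0.81 × 594.8675 = 481.842675 now. The defendant offers 481.842675 and keeps 800 − 481.842675 = 318.157325.
Round 1 (the plaintiff proposes): the defendant can get 318.157325 next round, worth 0.81 × 318.157325 = 257.70743325 now, so the plaintiff offers 257.70743325, keeping 542.29256675.

542.29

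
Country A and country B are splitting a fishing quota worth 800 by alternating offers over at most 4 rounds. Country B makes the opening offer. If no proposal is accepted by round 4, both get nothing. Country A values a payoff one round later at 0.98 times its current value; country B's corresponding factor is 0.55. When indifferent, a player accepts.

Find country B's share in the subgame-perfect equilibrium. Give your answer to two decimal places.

24.62

Round 4 (country A proposes): country B will accept anything ≥ 0, so country A offers 0 and keeps 800.
Round 3 (country B proposes): country A can get 800 next round, worth 0.98 × 800 = 784 now; country B offers that and keeps 16.
Round 2 (country A proposes): country B can get 16 next round, worth 0.55 × 16 = 8.8 now. Country A offers 8.8 and keeps 800 − 8.8 = 791.2.
Round 1 (country B proposes): country A can get 791.2 next round, worth 0.98 × 791.2 = 775.376 now, so country B offers 775.376, keeping 24.624.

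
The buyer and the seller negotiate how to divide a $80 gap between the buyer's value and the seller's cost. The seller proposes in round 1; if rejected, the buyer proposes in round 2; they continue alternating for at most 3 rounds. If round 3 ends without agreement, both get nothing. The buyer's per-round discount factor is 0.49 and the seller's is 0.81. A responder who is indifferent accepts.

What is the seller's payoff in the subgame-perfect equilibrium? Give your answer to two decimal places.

Round 3 (the seller proposes): rejection yields 0 for the buyer; the seller offers 0 and keeps 80.
Round 2 (the buyer proposes): the seller can get 80 next round, worth 0.81 × 80 = 64.8 now; the buyer offers that and keeps 15.2.
Round 1 (the seller proposes): the buyer can get 15.2 next round, worth 0.49 × 15.2 = 7.448 now; the seller offers that and keeps 72.552.

72.55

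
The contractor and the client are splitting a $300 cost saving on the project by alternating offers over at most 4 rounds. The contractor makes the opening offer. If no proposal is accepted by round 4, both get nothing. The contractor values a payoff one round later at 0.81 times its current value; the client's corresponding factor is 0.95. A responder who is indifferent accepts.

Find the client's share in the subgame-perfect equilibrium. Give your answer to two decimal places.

Round 4 (the client proposes): the contractor will accept anything ≥ 0, so the client offers 0 and keeps 300.
Round 3 (the contractor proposes): the client can get 300 next round, worth 0.95 × 300 = 285 now. The contractor offers 285 and keeps 300 − 285 = 15.
Round 2 (the client proposes): the contractor can get 15 next round, worth 0.81 × 15 = 12.15 now, so the client offers 12.15, keeping 287.85.
Round 1 (the contractor proposes): the client can get 287.85 next round, worth 0.95 × 287.85 = 273.4575 now; the contractor offers that and keeps 26.5425.

273.46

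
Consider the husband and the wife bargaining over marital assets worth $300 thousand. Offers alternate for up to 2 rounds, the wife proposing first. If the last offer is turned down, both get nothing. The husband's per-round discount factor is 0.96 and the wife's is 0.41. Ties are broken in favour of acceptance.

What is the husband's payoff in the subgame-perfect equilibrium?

By backward induction:
Round 2 (the husband proposes): the wife will accept anything ≥ 0, so the husband offers 0 and keeps 300.
Round 1 (the wife proposes): the husband can get 300 next round, worth 0.96 × 300 = 288 now; the wife offers that and keeps 12.

288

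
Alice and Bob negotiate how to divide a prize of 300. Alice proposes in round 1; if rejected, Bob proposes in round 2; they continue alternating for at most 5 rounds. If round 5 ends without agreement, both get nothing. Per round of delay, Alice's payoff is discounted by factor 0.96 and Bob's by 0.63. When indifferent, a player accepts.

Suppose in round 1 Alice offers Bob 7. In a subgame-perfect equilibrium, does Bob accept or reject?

Round 5 (Alice proposes): rejection yields 0 for Bob; Alice offers 0 and keeps 300.
Round 4 (Bob proposes): Alice can get 300 next round, worth 0.96 × 300 = 288 now. Bob offers 288 and keeps 300 − 288 = 12.
Round 3 (Alice proposes): Bob can get 12 next round, worth 0.63 × 12 = 7.56 now, so Alice offers 7.56, keeping 292.44.
Round 2 (Bob proposes): Alice can get 292.44 next round, worth 0.96 × 292.44 = 280.7424 now; Bob offers that and keeps 19.2576.
So by rejecting in round 1, Bob gets 19.2576 next round, worth 0.63 × 19.2576 = 12.132288 now.
Offer 7 < 12.132288, so Bob rejects.

Reject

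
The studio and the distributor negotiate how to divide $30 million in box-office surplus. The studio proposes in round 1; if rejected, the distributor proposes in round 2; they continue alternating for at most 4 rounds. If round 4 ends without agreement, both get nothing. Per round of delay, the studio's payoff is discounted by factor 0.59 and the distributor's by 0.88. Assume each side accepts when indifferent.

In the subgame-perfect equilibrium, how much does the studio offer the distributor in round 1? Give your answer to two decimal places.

Round 4 (the distributor proposes): the studio will accept anything ≥ 0, so the distributor offers 0 and keeps 30.
Round 3 (the studio proposes): the distributor can get 30 next round, worth 0.88 × 30 = 26.4 now; the studio offers that and keeps 3.6.
Round 2 (the distributor proposes): the studio can get 3.6 next round, worth 0.59 × 3.6 = 2.124 now; the distributor offers that and keeps 27.876.
Round 1 (the studio proposes): the distributor can get 27.876 next round, worth 0.88 × 27.876 = 24.53088 now; the studio offers that and keeps 5.46912.

24.53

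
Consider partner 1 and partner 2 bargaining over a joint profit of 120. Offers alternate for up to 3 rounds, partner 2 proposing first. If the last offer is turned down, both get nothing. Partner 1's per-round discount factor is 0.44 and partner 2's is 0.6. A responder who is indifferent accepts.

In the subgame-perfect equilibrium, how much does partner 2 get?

98.88

Solve by backward induction from round 3.
Round 3 (partner 2 proposes): rejection yields 0 for partner 1; partner 2 offers 0 and keeps 120.
Round 2 (partner 1 proposes): partner 2 can get 120 next round, worth 0.6 × 120 = 72 now, so partner 1 offers 72, keeping 48.
Round 1 (partner 2 proposes): partner 1 can get 48 next round, worth 0.44 × 48 = 21.12 now, so partner 2 offers 21.12, keeping 98.88.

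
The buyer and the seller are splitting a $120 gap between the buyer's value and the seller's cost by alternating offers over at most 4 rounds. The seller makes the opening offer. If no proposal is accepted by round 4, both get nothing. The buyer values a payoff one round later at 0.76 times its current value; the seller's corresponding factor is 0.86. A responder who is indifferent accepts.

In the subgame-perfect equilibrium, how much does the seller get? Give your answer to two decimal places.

By backward induction:
Round 4 (the buyer proposes): the seller will accept anything ≥ 0, so the buyer offers 0 and keeps 120.
Round 3 (the seller proposes): the buyer can get 120 next round, worth 0.76 × 120 = 91.2 now; the seller offers that and keeps 28.8.
Round 2 (the buyer proposes): the seller can get 28.8 next round, worth 0.86 × 28.8 = 24.768 now, so the buyer offers 24.768, keeping 95.232.
Round 1 (the seller proposes): the buyer can get 95.232 next round, worth 0.76 × 95.232 = 72.37632 now. The seller offers 72.37632 and keeps 120 − 72.37632 = 47.62368.

47.62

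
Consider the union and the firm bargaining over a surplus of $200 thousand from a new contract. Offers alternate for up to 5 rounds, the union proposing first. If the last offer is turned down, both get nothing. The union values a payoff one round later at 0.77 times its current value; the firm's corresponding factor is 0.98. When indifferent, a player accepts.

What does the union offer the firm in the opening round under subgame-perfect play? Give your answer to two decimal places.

79.10

Work backward from the last round.
Round 5 (the union proposes): rejection yields 0 for the firm; the union offers 0 and keeps 200.
Round 4 (the firm proposes): the union can get 200 next round, worth 0.77 × 200 = 154 now, so the firm offers 154, keeping 46.
Round 3 (the union proposes): the firm can get 46 next round, worth 0.98 × 46 = 45.08 now; the union offers that and keeps 154.92.
Round 2 (the firm proposes): the union can get 154.92 next round, worth 0.77 × 154.92 = 119.2884 now, so the firm offers 119.2884, keeping 80.7116.
Round 1 (the union proposes): the firm can get 80.7116 next round, worth 0.98 × 80.7116 = 79.097368 now, so the union offers 79.097368, keeping 120.902632.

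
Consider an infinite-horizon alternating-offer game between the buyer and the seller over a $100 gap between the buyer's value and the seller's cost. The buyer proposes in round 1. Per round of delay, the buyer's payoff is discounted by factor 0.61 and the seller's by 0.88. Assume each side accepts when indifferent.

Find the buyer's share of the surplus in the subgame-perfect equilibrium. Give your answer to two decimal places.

Let x be the buyer's share when the buyer proposes and y be the seller's share when the seller proposes.
The seller accepts iff offered ≥ 0.88·y, so x = 100 − 0.88y. Symmetrically y = 100 − 0.61x.
Substituting: x = 100 − 0.88(100 − 0.61x), giving x(1 − 0.61·0.88) = 100(1 − 0.88).
So x = 100 × 0.12 / 0.4632 ≈ 25.9067, and the seller receives 100 − x ≈ 74.0933.

25.91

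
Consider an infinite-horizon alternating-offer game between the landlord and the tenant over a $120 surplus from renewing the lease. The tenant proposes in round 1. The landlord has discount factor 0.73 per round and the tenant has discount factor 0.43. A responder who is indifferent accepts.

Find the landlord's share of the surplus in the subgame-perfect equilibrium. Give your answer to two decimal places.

72.78

In a stationary SPE each proposer offers the other exactly their discounted continuation value.
If the tenant keeps x when proposing and the landlord keeps y when proposing, then x = 120 − 0.73y and y = 120 − 0.43x.
Solving: x = 120(1 − 0.73) / (1 − 0.43·0.73) = 32.4 / 0.6861 ≈ 47.2234.
The landlord gets 120 − 47.2234 ≈ 72.7766.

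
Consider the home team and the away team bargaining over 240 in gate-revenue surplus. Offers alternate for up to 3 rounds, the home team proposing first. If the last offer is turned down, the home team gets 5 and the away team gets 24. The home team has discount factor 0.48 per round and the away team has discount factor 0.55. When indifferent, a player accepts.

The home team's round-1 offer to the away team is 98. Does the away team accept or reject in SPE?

Accept

Round 3 (the home team proposes): the away team gets 24 if talks fail, so the home team offers 24 and keeps 216.
Round 2 (the away team proposes): the home team can get 216 next round, worth 0.48 × 216 = 103.68 now; the away team offers that and keeps 136.32.
So by rejecting in round 1, the away team gets 136.32 next round, worth 0.55 × 136.32 = 74.976 now.
Offer 98 ≥ 74.976, so the away team accepts.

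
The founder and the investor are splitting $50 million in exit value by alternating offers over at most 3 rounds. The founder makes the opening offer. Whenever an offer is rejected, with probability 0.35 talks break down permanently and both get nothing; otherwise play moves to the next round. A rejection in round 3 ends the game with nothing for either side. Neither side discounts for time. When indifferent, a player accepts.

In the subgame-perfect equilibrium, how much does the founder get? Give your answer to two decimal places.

Round 3 (the founder proposes): the investor will accept anything ≥ 0, so the founder offers 0 and keeps 50.
Round 2 (the investor proposes): rejecting gives the founder an expected 0.65 × 50 = 32.5, so the investor offers 32.5, keeping 17.5.
Round 1 (the founder proposes): rejecting gives the investor an expected 0.65 × 17.5 = 11.375. The founder offers 11.375 and keeps 50 − 11.375 = 38.625.

38.63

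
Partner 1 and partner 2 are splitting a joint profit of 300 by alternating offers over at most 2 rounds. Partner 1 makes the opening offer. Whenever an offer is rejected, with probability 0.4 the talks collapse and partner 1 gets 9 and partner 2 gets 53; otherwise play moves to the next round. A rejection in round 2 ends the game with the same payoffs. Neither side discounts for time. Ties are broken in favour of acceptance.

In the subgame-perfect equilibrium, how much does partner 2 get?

Round 2 (partner 2 proposes): partner 1 gets 9 if talks fail, so partner 2 offers 9 and keeps 291.
Round 1 (partner 1 proposes): rejecting gives partner 2 an expected 0.6 × 291 + 0.4 × 53 = 195.8; partner 1 offers that and keeps 104.2.

195.8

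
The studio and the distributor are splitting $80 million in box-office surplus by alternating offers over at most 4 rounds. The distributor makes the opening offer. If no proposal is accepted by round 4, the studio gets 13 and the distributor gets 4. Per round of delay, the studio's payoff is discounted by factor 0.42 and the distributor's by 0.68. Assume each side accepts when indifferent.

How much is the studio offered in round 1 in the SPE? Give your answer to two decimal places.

19.87

Round 4 (the studio proposes): the distributor gets 4 if talks fail, so the studio offers 4 and keeps 76.
Round 3 (the distributor proposes): the studio can get 76 next round, worth 0.42 × 76 = 31.92 now. The distributor offers 31.92 and keeps 80 − 31.92 = 48.08.
Round 2 (the studio proposes): the distributor can get 48.08 next round, worth 0.68 × 48.08 = 32.6944 now; the studio offers that and keeps 47.3056.
Round 1 (the distributor proposes): the studio can get 47.3056 next round, worth 0.42 × 47.3056 = 19.868352 now. The distributor offers 19.868352 and keeps 80 − 19.868352 = 60.131648.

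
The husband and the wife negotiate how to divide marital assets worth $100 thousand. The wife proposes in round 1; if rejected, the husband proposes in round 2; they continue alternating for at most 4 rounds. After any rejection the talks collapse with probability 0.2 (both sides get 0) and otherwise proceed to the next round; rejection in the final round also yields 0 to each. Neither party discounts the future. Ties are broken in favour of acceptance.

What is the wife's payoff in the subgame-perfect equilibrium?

32.8

Round 4 (the husband proposes): rejection yields 0 for the wife; the husband offers 0 and keeps 100.
Round 3 (the wife proposes): rejecting gives the husband an expected 0.8 × 100 = 80, so the wife offers 80, keeping 20.
Round 2 (the husband proposes): rejecting gives the wife an expected 0.8 × 20 = 16, so the husband offers 16, keeping 84.
Round 1 (the wife proposes): rejecting gives the husband an expected 0.8 × 84 = 67.2, so the wife offers 67.2, keeping 32.8.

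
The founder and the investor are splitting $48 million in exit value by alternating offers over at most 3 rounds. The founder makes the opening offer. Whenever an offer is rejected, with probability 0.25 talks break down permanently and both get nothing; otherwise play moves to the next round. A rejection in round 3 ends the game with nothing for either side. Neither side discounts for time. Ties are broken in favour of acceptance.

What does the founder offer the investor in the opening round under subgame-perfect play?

9

By backward induction:
Round 3 (the founder proposes): rejection yields 0 for the investor; the founder offers 0 and keeps 48.
Round 2 (the investor proposes): rejecting gives the founder an expected 0.75 × 48 = 36; the investor offers that and keeps 12.
Round 1 (the founder proposes): rejecting gives the investor an expected 0.75 × 12 = 9; the founder offers that and keeps 39.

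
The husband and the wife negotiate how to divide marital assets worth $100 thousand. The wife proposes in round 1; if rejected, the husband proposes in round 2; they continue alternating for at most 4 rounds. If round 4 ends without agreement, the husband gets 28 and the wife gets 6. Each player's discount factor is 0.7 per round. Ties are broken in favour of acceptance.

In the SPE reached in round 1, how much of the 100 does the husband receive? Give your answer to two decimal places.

Round 4 (the husband proposes): the wife gets 6 if talks fail, so the husband offers 6 and keeps 94.
Round 3 (the wife proposes): the husband can get 94 next round, worth 0.7 × 94 = 65.8 now; the wife offers that and keeps 34.2.
Round 2 (the husband proposes): the wife can get 34.2 next round, worth 0.7 × 34.2 = 23.94 now. The husband offers 23.94 and keeps 100 − 23.94 = 76.06.
Round 1 (the wife proposes): the husband can get 76.06 next round, worth 0.7 × 76.06 = 53.242 now; the wife offers that and keeps 46.758.

53.24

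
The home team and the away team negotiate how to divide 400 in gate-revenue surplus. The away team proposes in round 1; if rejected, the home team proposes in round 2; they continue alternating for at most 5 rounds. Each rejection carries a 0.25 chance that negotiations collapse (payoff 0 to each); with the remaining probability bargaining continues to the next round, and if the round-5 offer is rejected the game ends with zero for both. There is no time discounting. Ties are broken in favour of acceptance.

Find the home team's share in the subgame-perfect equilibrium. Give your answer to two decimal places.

117.19

By backward induction:
Round 5 (the away team proposes): the home team will accept anything ≥ 0, so the away team offers 0 and keeps 400.
Round 4 (the home team proposes): rejecting gives the away team an expected 0.75 × 400 = 300; the home team offers that and keeps 100.
Round 3 (the away team proposes): rejecting gives the home team an expected 0.75 × 100 = 75, so the away team offers 75, keeping 325.
Round 2 (the home team proposes): rejecting gives the away team an expected 0.75 × 325 = 243.75; the home team offers that and keeps 156.25.
Round 1 (the away team proposes): rejecting gives the home team an expected 0.75 × 156.25 = 117.1875, so the away team offers 117.1875, keeping 282.8125.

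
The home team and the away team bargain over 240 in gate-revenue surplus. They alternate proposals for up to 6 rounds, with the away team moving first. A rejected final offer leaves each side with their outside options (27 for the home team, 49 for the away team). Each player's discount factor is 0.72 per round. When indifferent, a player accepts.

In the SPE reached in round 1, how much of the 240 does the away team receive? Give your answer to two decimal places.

129.58

Work backward from the last round.
Round 6 (the home team proposes): the away team gets 49 if talks fail, so the home team offers 49 and keeps 191.
Round 5 (the away team proposes): the home team can get 191 next round, worth 0.72 × 191 = 137.52 now; the away team offers that and keeps 102.48.
Round 4 (the home team proposes): the away team can get 102.48 next round, worth 0.72 × 102.48 = 73.7856 now; the home team offers that and keeps 166.2144.
Round 3 (the away team proposes): the home team can get 166.2144 next round, worth 0.72 × 166.2144 = 119.674368 now. The away team offers 119.674368 and keeps 240 − 119.674368 = 120.325632.
Round 2 (the home team proposes): the away team can get 120.325632 next round, worth 0.72 × 120.325632 = 86.63445504 now; the home team offers that and keeps 153.36554496.
Round 1 (the away team proposes): the home team can get 153.36554496 next round, worth 0.72 × 153.36554496 = 110.4231923712 now; the away team offers that and keeps 129.5768076288.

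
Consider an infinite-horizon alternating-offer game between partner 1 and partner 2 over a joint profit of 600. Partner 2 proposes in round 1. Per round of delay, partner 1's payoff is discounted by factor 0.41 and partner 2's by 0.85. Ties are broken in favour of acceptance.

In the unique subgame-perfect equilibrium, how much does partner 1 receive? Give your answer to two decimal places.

In a stationary SPE each proposer offers the other exactly their discounted continuation value.
If partner 2 keeps x when proposing and partner 1 keeps y when proposing, then x = 600 − 0.41y and y = 600 − 0.85x.
Solving: x = 600(1 − 0.41) / (1 − 0.85·0.41) = 354 / 0.6515 ≈ 543.3615.
Partner 1 gets 600 − 543.3615 ≈ 56.6385.

56.64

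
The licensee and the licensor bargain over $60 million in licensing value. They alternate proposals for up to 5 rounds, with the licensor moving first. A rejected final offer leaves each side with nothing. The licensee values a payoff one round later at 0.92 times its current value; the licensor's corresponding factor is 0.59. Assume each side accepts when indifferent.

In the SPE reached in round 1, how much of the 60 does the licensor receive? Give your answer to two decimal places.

25.08

Round 5 (the licensor proposes): the licensee will accept anything ≥ 0, so the licensor offers 0 and keeps 60.
Round 4 (the licensee proposes): the licensor can get 60 next round, worth 0.59 × 60 = 35.4 now; the licensee offers that and keeps 24.6.
Round 3 (the licensor proposes): the licensee can get 24.6 next round, worth 0.92 × 24.6 = 22.632 now; the licensor offers that and keeps 37.368.
Round 2 (the licensee proposes): the licensor can get 37.368 next round, worth 0.59 × 37.368 = 22.04712 now. The licensee offers 22.04712 and keeps 60 − 22.04712 = 37.95288.
Round 1 (the licensor proposes): the licensee can get 37.95288 next round, worth 0.92 × 37.95288 = 34.9166496 now; the licensor offers that and keeps 25.0833504.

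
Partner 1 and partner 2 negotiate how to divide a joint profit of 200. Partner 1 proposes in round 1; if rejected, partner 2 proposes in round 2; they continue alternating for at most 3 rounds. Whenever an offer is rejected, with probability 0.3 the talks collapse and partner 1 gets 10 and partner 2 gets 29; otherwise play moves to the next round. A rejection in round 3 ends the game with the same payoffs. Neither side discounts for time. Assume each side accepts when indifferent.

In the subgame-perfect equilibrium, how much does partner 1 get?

Round 3 (partner 1 proposes): partner 2 gets 29 if talks fail, so partner 1 offers 29 and keeps 171.
Round 2 (partner 2 proposes): rejecting gives partner 1 an expected 0.7 × 171 + 0.3 × 10 = 122.7; partner 2 offers that and keeps 77.3.
Round 1 (partner 1 proposes): rejecting gives partner 2 an expected 0.7 × 77.3 + 0.3 × 29 = 62.81; partner 1 offers that and keeps 137.19.

137.19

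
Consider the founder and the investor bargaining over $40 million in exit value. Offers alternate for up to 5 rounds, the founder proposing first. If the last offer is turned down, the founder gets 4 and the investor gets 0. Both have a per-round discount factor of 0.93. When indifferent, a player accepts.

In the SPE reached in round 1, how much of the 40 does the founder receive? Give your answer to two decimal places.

35.14

Round 5 (the founder proposes): the investor will accept anything ≥ 0, so the founder offers 0 and keeps 40.
Round 4 (the investor proposes): the founder can get 40 next round, worth 0.93 × 40 = 37.2 now; the investor offers that and keeps 2.8.
Round 3 (the founder proposes): the investor can get 2.8 next round, worth 0.93 × 2.8 = 2.604 now; the founder offers that and keeps 37.396.
Round 2 (the investor proposes): the founder can get 37.396 next round, worth 0.93 × 37.396 = 34.77828 now. The investor offers 34.77828 and keeps 40 − 34.77828 = 5.22172.
Round 1 (the founder proposes): the investor can get 5.22172 next round, worth 0.93 × 5.22172 = 4.8561996 now, so the founder offers 4.8561996, keeping 35.1438004.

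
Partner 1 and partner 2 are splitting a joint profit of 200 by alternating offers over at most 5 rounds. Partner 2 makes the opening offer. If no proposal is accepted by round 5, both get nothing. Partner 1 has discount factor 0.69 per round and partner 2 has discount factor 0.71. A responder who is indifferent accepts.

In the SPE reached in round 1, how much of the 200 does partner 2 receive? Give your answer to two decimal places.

Round 5 (partner 2 proposes): partner 1 will accept anything ≥ 0, so partner 2 offers 0 and keeps 200.
Round 4 (partner 1 proposes): partner 2 can get 200 next round, worth 0.71 × 200 = 142 now, so partner 1 offers 142, keeping 58.
Round 3 (partner 2 proposes): partner 1 can get 58 next round, worth 0.69 × 58 = 40.02 now, so partner 2 offers 40.02, keeping 159.98.
Round 2 (partner 1 proposes): partner 2 can get 159.98 next round, worth 0.71 × 159.98 = 113.5858 now; partner 1 offers that and keeps 86.4142.
Round 1 (partner 2 proposes): partner 1 can get 86.4142 next round, worth 0.69 × 86.4142 = 59.625798 now, so partner 2 offers 59.625798, keeping 140.374202.

140.37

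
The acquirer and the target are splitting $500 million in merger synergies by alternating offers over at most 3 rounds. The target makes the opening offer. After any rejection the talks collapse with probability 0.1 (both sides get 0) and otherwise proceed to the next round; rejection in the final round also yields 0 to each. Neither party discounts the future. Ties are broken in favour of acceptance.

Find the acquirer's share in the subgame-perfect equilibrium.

45

Round 3 (the target proposes): the acquirer will accept anything ≥ 0, so the target offers 0 and keeps 500.
Round 2 (the acquirer proposes): rejecting gives the target an expected 0.9 × 500 = 450, so the acquirer offers 450, keeping 50.
Round 1 (the target proposes): rejecting gives the acquirer an expected 0.9 × 50 = 45, so the target offers 45, keeping 455.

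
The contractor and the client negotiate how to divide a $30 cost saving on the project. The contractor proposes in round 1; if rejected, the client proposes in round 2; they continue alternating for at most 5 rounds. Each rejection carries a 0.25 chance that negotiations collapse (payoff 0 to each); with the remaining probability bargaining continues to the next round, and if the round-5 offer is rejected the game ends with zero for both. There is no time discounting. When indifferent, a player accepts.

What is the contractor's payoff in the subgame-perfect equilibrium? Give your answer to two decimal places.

21.21

By backward induction:
Round 5 (the contractor proposes): rejection yields 0 for the client; the contractor offers 0 and keeps 30.
Round 4 (the client proposes): rejecting gives the contractor an expected 0.75 × 30 = 22.5. The client offers 22.5 and keeps 30 − 22.5 = 7.5.
Round 3 (the contractor proposes): rejecting gives the client an expected 0.75 × 7.5 = 5.625, so the contractor offers 5.625, keeping 24.375.
Round 2 (the client proposes): rejecting gives the contractor an expected 0.75 × 24.375 = 18.28125, so the client offers 18.28125, keeping 11.71875.
Round 1 (the contractor proposes): rejecting gives the client an expected 0.75 × 11.71875 = 8.7890625. The contractor offers 8.7890625 and keeps 30 − 8.7890625 = 21.2109375.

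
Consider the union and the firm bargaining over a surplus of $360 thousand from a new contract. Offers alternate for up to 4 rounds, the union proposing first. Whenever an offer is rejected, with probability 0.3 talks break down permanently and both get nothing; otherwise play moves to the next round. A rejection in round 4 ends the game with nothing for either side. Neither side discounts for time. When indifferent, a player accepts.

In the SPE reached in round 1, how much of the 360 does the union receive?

160.92

By backward induction:
Round 4 (the firm proposes): the union will accept anything ≥ 0, so the firm offers 0 and keeps 360.
Round 3 (the union proposes): rejecting gives the firm an expected 0.7 × 360 = 252. The union offers 252 and keeps 360 − 252 = 108.
Round 2 (the firm proposes): rejecting gives the union an expected 0.7 × 108 = 75.6. The firm offers 75.6 and keeps 360 − 75.6 = 284.4.
Round 1 (the union proposes): rejecting gives the firm an expected 0.7 × 284.4 = 199.08; the union offers that and keeps 160.92.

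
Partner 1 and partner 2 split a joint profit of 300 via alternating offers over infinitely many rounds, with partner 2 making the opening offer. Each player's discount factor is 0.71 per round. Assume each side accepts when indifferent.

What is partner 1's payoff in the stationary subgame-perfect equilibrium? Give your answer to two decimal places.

124.56

Let x be partner 2's share when partner 2 proposes and y be partner 1's share when partner 1 proposes.
Partner 1 accepts iff offered ≥ 0.71·y, so x = 300 − 0.71y. Symmetrically y = 300 − 0.71x.
Substituting: x = 300 − 0.71(300 − 0.71x), giving x(1 − 0.71·0.71) = 300(1 − 0.71).
So x = 300 × 0.29 / 0.4959 ≈ 175.4386, and partner 1 receives 300 − x ≈ 124.5614.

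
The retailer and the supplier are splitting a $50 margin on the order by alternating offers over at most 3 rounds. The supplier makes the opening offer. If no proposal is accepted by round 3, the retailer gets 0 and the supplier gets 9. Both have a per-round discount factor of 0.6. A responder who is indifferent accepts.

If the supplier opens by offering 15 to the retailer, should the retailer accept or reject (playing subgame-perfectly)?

Accept

Work out the retailer's continuation value if the offer is rejected.
Round 3 (the supplier proposes): rejection yields 0 for the retailer; the supplier offers 0 and keeps 50.
Round 2 (the retailer proposes): the supplier can get 50 next round, worth 0.6 × 50 = 30 now, so the retailer offers 30, keeping 20.
So by rejecting in round 1, the retailer gets 20 next round, worth 0.6 × 20 = 12 now.
Offer 15 ≥ 12, so the retailer accepts.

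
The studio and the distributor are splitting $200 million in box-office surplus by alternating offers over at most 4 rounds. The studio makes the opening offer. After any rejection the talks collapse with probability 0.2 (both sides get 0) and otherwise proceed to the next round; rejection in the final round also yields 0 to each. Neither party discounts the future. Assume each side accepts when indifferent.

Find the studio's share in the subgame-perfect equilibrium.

By backward induction:
Round 4 (the distributor proposes): the studio will accept anything ≥ 0, so the distributor offers 0 and keeps 200.
Round 3 (the studio proposes): rejecting gives the distributor an expected 0.8 × 200 = 160; the studio offers that and keeps 40.
Round 2 (the distributor proposes): rejecting gives the studio an expected 0.8 × 40 = 32. The distributor offers 32 and keeps 200 − 32 = 168.
Round 1 (the studio proposes): rejecting gives the distributor an expected 0.8 × 168 = 134.4, so the studio offers 134.4, keeping 65.6.

65.6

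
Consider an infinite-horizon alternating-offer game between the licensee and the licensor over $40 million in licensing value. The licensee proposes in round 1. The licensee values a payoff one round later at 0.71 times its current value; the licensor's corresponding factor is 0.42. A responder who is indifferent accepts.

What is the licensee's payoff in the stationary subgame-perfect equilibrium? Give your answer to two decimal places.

33.06

Let x be the licensee's share when the licensee proposes and y be the licensor's share when the licensor proposes.
The licensor accepts iff offered ≥ 0.42·y, so x = 40 − 0.42y. Symmetrically y = 40 − 0.71x.
Substituting: x = 40 − 0.42(40 − 0.71x), giving x(1 − 0.71·0.42) = 40(1 − 0.42).
So x = 40 × 0.58 / 0.7018 ≈ 33.0579, and the licensor receives 40 − x ≈ 6.9421.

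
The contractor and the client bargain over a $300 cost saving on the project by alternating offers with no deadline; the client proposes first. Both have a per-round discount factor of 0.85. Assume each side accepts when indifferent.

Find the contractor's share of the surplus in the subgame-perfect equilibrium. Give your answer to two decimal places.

137.84

Let x be the client's share when the client proposes and y be the contractor's share when the contractor proposes.
The contractor accepts iff offered ≥ 0.85·y, so x = 300 − 0.85y. Symmetrically y = 300 − 0.85x.
Substituting: x = 300 − 0.85(300 − 0.85x), giving x(1 − 0.85·0.85) = 300(1 − 0.85).
So x = 300 × 0.15 / 0.2775 ≈ 162.1622, and the contractor receives 300 − x ≈ 137.8378.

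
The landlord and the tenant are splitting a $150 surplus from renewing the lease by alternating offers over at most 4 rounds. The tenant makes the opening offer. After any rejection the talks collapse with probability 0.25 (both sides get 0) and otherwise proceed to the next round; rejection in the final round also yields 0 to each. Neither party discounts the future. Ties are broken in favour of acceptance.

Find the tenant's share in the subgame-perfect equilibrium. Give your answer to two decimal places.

58.59

Round 4 (the landlord proposes): rejection yields 0 for the tenant; the landlord offers 0 and keeps 150.
Round 3 (the tenant proposes): rejecting gives the landlord an expected 0.75 × 150 = 112.5; the tenant offers that and keeps 37.5.
Round 2 (the landlord proposes): rejecting gives the tenant an expected 0.75 × 37.5 = 28.125; the landlord offers that and keeps 121.875.
Round 1 (the tenant proposes): rejecting gives the landlord an expected 0.75 × 121.875 = 91.40625, so the tenant offers 91.40625, keeping 58.59375.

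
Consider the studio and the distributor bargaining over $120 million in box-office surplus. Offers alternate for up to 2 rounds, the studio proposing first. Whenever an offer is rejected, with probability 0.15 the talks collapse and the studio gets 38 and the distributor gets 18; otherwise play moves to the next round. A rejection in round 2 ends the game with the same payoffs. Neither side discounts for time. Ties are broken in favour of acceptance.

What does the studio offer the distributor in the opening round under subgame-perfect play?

Round 2 (the distributor proposes): the studio gets 38 if talks fail, so the distributor offers 38 and keeps 82.
Round 1 (the studio proposes): rejecting gives the distributor an expected 0.85 × 82 + 0.15 × 18 = 72.4, so the studio offers 72.4, keeping 47.6.

72.4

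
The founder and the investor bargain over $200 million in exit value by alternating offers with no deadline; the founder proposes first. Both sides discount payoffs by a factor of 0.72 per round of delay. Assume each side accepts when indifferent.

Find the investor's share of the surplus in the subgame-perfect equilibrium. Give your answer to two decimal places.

When the founder proposes, the investor accepts any offer worth at least 0.72 times what the investor would get by proposing next round; and vice versa.
This gives x = 200 − 0.72y and y = 200 − 0.72x, where x and y are each side's share when it proposes.
Hence (1 − 0.72·0.72)x = 200(1 − 0.72), i.e. 0.4816·x = 56.
x ≈ 116.2791; the investor's share is 200 − x ≈ 83.7209.

83.72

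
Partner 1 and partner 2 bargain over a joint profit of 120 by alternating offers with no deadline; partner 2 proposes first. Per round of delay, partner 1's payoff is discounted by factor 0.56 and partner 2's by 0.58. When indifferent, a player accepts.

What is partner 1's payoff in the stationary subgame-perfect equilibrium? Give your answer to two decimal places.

When partner 2 proposes, partner 1 accepts any offer worth at least 0.56 times what partner 1 would get by proposing next round; and vice versa.
This gives x = 120 − 0.56y and y = 120 − 0.58x, where x and y are each side's share when it proposes.
Hence (1 − 0.56·0.58)x = 120(1 − 0.56), i.e. 0.6752·x = 52.8.
x ≈ 78.1991; partner 1's share is 120 − x ≈ 41.8009.

41.80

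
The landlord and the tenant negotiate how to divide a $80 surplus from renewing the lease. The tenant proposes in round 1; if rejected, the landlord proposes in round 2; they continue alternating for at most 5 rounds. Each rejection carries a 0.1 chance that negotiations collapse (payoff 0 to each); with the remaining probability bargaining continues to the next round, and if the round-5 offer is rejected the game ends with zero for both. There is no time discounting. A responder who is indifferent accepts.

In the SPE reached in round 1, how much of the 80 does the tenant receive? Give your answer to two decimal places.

66.97

Round 5 (the tenant proposes): rejection yields 0 for the landlord; the tenant offers 0 and keeps 80.
Round 4 (the landlord proposes): rejecting gives the tenant an expected 0.9 × 80 = 72, so the landlord offers 72, keeping 8.
Round 3 (the tenant proposes): rejecting gives the landlord an expected 0.9 × 8 = 7.2. The tenant offers 7.2 and keeps 80 − 7.2 = 72.8.
Round 2 (the landlord proposes): rejecting gives the tenant an expected 0.9 × 72.8 = 65.52; the landlord offers that and keeps 14.48.
Round 1 (the tenant proposes): rejecting gives the landlord an expected 0.9 × 14.48 = 13.032; the tenant offers that and keeps 66.968.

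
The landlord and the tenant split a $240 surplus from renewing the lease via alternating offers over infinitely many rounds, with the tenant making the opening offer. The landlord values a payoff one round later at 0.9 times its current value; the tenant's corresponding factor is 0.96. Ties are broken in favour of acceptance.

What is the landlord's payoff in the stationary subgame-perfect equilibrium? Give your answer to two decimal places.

When the tenant proposes, the landlord accepts any offer worth at least 0.9 times what the landlord would get by proposing next round; and vice versa.
This gives x = 240 − 0.9y and y = 240 − 0.96x, where x and y are each side's share when it proposes.
Hence (1 − 0.9·0.96)x = 240(1 − 0.9), i.e. 0.136·x = 24.
x ≈ 176.4706; the landlord's share is 240 − x ≈ 63.5294.

63.53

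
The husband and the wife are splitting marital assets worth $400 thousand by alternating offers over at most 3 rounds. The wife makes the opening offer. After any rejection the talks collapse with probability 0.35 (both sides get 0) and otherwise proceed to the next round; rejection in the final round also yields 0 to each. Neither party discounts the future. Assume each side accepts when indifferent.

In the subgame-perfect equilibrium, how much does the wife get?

Round 3 (the wife proposes): the husband will accept anything ≥ 0, so the wife offers 0 and keeps 400.
Round 2 (the husband proposes): rejecting gives the wife an expected 0.65 × 400 = 260. The husband offers 260 and keeps 400 − 260 = 140.
Round 1 (the wife proposes): rejecting gives the husband an expected 0.65 × 140 = 91. The wife offers 91 and keeps 400 − 91 = 309.

309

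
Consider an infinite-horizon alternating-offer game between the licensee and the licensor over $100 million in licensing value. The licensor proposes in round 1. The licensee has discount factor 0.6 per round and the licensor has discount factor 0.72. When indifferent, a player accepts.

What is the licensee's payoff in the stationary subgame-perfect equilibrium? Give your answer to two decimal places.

When the licensor proposes, the licensee accepts any offer worth at least 0.6 times what the licensee would get by proposing next round; and vice versa.
This gives x = 100 − 0.6y and y = 100 − 0.72x, where x and y are each side's share when it proposes.
Hence (1 − 0.6·0.72)x = 100(1 − 0.6), i.e. 0.568·x = 40.
x ≈ 70.4225; the licensee's share is 100 − x ≈ 29.5775.

29.58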